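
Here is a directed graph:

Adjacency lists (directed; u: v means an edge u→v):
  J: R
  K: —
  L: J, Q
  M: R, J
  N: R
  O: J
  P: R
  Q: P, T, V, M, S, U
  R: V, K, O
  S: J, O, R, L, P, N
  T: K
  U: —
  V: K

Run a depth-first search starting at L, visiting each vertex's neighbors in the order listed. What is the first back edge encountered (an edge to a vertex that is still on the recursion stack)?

DFS from L (visiting each vertex's neighbors in the order listed); mark gray on enter, black on exit:
L gray
  J gray
    R gray
      V gray
        K gray
        K black
      V black
      R→K: K black — skip
      O gray
        O→J: J is gray → back edge
First back edge: O → J.

O→J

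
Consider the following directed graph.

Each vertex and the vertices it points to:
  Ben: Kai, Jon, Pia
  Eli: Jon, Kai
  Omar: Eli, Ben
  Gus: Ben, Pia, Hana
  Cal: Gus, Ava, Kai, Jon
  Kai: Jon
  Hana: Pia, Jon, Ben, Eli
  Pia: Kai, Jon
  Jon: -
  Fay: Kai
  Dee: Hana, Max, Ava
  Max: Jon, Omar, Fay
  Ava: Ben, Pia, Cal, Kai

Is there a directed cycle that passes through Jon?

Jon lies on a cycle iff there is a path from Jon back to itself.
Exploring from Jon, it never reaches itself; equivalently, its strongly connected component is a singleton.

No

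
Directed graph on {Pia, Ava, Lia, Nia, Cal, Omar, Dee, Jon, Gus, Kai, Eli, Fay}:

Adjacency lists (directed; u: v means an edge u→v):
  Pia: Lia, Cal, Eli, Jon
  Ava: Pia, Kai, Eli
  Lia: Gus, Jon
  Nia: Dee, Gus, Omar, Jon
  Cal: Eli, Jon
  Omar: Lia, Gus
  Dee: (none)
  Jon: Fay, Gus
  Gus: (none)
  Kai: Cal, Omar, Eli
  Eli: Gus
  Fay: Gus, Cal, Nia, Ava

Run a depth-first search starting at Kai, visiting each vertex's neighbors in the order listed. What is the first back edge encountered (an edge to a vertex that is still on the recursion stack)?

Fay→Cal

DFS from Kai (visiting each vertex's neighbors in the order listed); mark gray on enter, black on exit:
Kai gray
  Cal gray
    Eli gray
      Gus gray
      Gus black
    Eli black
    Jon gray
      Fay gray
        Fay→Gus: Gus black — skip
        Fay→Cal: Cal is gray → back edge
First back edge: Fay → Cal.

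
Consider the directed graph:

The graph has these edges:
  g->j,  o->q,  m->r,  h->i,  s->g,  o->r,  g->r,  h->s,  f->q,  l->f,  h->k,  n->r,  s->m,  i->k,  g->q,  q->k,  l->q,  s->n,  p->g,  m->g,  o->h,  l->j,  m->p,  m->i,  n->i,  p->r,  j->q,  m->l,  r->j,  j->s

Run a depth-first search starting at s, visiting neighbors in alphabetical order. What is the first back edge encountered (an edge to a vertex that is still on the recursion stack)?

DFS from s (visiting neighbors in alphabetical order); mark gray on enter, black on exit:
s gray
  g gray
    j gray
      q gray
        k gray
        k black
      q black
      j→s: s is gray → back edge
First back edge: j → s.

j→s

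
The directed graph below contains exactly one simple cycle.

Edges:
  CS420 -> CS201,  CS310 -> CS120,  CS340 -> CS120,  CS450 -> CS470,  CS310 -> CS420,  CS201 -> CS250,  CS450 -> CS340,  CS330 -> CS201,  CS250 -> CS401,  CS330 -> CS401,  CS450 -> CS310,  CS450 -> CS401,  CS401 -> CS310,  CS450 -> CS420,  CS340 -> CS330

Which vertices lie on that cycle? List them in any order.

CS201, CS250, CS310, CS401, CS420

DFS with gray/black marking from CS310:
CS310 gray
  CS420 gray
    CS201 gray
      CS250 gray
        CS401 gray
          CS401→CS310: CS310 is gray → back edge
Back edge closes the cycle CS310 → CS420 → CS201 → CS250 → CS401 → CS310; its vertices are {CS201, CS250, CS310, CS401, CS420}.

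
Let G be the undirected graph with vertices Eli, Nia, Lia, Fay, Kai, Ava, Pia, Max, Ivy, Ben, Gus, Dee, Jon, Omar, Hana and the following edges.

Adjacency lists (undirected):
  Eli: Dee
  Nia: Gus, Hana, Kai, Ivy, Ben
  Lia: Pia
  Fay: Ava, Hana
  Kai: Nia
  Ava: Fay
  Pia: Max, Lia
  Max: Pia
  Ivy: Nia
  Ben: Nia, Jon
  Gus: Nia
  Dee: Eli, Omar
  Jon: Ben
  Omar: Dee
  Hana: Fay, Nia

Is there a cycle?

DFS, tracking each vertex's parent; an edge to a visited non-parent vertex closes a cycle.
Start from Ava:
visit Ava (parent –)
  visit Fay (parent Ava)
    Fay–Ava: parent, skip
    visit Hana (parent Fay)
      Hana–Fay: parent, skip
      visit Nia (parent Hana)
        visit Gus (parent Nia)
          Gus–Nia: parent, skip
        Nia–Hana: parent, skip
        visit Kai (parent Nia)
          Kai–Nia: parent, skip
        visit Ivy (parent Nia)
          Ivy–Nia: parent, skip
        visit Ben (parent Nia)
          Ben–Nia: parent, skip
          visit Jon (parent Ben)
            Jon–Ben: parent, skip
visit Eli (parent –)
  visit Dee (parent Eli)
    Dee–Eli: parent, skip
    visit Omar (parent Dee)
      Omar–Dee: parent, skip
visit Lia (parent –)
  visit Pia (parent Lia)
    visit Max (parent Pia)
      Max–Pia: parent, skip
    Pia–Lia: parent, skip
No non-parent visited neighbor found — the graph is a forest.

No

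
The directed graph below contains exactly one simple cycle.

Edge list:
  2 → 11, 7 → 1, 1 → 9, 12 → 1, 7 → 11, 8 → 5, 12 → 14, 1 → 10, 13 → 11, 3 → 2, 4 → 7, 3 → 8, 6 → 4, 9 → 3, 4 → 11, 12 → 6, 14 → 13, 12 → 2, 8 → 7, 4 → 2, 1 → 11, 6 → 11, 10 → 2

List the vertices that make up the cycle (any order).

DFS with gray/black marking from 1:
1 gray
  11 gray
  11 black
  10 gray
    2 gray
      2→11: 11 black — skip
    2 black
  10 black
  9 gray
    3 gray
      8 gray
        5 gray
        5 black
        7 gray
          7→1: 1 is gray → back edge
Back edge closes the cycle 1 → 9 → 3 → 8 → 7 → 1; its vertices are {1, 3, 7, 8, 9}.

1, 3, 7, 8, 9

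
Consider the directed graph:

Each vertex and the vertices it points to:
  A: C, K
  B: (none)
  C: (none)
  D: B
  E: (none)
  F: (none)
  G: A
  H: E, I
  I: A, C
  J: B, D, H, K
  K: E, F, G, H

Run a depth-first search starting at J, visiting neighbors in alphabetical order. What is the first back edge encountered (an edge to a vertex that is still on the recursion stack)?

G->A

DFS from J (visiting neighbors in alphabetical order); mark gray on enter, black on exit:
J gray
  B gray
  B black
  D gray
    D→B: B black — skip
  D black
  H gray
    E gray
    E black
    I gray
      A gray
        C gray
        C black
        K gray
          K→E: E black — skip
          F gray
          F black
          G gray
            G→A: A is gray → back edge
First back edge: G → A.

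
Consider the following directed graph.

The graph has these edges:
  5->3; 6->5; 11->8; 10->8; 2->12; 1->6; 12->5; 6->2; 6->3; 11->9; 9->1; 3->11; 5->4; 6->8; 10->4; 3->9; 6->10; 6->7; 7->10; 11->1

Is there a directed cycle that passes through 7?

No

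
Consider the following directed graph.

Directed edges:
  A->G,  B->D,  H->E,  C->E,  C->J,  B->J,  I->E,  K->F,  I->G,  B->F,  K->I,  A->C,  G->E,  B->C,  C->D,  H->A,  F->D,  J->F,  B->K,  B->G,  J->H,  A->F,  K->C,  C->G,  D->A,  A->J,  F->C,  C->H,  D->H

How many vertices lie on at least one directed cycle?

6

A vertex is on a directed cycle iff it belongs to a strongly connected component of size ≥ 2 (or has a self-loop).
The vertices on cycles are {A, C, D, F, H, J} — 6 in total.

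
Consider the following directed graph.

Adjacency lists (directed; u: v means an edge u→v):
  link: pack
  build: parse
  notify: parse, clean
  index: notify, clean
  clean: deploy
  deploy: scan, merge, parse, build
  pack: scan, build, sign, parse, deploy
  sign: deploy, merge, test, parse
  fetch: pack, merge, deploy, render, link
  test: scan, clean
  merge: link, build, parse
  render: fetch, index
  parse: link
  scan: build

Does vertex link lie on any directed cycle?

link is on a cycle iff link can reach itself via ≥1 edge.
link → pack → parse → link — yes.

Yes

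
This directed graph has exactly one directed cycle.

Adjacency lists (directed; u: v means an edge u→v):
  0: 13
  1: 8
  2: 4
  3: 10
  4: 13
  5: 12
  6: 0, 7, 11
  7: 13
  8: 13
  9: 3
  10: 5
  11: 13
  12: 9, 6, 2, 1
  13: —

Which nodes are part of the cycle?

DFS with gray/black marking from 5:
5 gray
  12 gray
    9 gray
      3 gray
        10 gray
          10→5: 5 is gray → back edge
Back edge closes the cycle 5 → 12 → 9 → 3 → 10 → 5; its vertices are {3, 5, 9, 10, 12}.

3, 5, 9, 10, 12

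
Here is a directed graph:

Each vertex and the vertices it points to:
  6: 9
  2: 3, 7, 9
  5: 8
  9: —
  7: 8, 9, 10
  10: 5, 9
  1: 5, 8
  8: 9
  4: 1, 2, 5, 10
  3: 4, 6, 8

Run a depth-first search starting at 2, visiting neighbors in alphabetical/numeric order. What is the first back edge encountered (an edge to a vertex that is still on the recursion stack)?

4->2

DFS from 2 (visiting neighbors in alphabetical/numeric order); mark gray on enter, black on exit:
2 gray
  3 gray
    4 gray
      1 gray
        5 gray
          8 gray
            9 gray
            9 black
          8 black
        5 black
        1→8: 8 black — skip
      1 black
      4→2: 2 is gray → back edge
First back edge: 4 → 2.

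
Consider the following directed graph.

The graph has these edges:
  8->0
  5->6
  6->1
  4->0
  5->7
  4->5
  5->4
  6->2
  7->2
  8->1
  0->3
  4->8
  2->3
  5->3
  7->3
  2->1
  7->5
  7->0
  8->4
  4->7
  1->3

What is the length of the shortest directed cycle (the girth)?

2

For each vertex v, BFS finds the shortest path from v back to v.
The shortest such closed walk is 4 → 5 → 4, length 2.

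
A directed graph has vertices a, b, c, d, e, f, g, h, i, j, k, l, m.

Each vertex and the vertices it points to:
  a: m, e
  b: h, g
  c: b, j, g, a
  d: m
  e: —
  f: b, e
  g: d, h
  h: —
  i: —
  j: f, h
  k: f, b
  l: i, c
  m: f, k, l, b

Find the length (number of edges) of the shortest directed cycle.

4

For each vertex v, BFS finds the shortest path from v back to v.
The shortest such closed walk is l → c → a → m → l, length 4.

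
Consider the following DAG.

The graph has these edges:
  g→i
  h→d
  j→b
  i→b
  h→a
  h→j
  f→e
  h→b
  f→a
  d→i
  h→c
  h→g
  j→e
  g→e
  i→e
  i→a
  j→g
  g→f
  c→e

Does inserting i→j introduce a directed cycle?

Adding i→j creates a cycle iff j can already reach i.
Path from j: j → g → i.
So j → … → i → j is a cycle.

Yes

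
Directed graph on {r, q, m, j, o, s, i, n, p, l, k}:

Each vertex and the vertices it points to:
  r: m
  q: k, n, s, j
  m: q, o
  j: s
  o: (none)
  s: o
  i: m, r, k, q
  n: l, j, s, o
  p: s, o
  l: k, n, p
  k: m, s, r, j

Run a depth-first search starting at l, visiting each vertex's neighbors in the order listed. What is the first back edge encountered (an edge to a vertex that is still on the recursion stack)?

q->k

DFS from l (visiting each vertex's neighbors in the order listed); mark gray on enter, black on exit:
l gray
  k gray
    m gray
      q gray
        q→k: k is gray → back edge
First back edge: q → k.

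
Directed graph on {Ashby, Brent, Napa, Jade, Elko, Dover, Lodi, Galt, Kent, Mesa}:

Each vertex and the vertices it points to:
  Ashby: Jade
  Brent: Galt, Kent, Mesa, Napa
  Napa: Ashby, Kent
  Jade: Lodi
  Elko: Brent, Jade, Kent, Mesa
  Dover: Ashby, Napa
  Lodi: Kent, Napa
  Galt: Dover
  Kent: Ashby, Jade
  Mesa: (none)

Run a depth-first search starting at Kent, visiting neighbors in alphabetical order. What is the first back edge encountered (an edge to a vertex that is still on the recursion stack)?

Lodi→Kent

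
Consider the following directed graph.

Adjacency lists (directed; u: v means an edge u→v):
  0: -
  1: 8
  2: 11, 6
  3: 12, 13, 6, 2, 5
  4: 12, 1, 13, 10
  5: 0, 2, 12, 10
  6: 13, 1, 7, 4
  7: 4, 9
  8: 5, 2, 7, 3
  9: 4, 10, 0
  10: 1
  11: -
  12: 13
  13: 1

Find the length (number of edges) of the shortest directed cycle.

4

For each vertex v, BFS finds the shortest path from v back to v.
The shortest such closed walk is 8 → 5 → 10 → 1 → 8, length 4.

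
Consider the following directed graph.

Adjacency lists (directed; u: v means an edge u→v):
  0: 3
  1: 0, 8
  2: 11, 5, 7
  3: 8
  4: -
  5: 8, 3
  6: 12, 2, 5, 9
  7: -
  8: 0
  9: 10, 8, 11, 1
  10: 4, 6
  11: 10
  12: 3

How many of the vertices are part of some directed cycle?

8

A vertex is on a directed cycle iff it belongs to a strongly connected component of size ≥ 2 (or has a self-loop).
The vertices on cycles are {0, 2, 3, 6, 8, 9, 10, 11} — 8 in total.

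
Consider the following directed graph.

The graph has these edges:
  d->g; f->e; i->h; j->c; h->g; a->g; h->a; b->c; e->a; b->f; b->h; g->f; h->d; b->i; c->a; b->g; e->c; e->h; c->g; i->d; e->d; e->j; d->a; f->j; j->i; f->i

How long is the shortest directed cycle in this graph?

For each vertex v, BFS finds the shortest path from v back to v.
The shortest such closed walk is f → e → a → g → f, length 4.

4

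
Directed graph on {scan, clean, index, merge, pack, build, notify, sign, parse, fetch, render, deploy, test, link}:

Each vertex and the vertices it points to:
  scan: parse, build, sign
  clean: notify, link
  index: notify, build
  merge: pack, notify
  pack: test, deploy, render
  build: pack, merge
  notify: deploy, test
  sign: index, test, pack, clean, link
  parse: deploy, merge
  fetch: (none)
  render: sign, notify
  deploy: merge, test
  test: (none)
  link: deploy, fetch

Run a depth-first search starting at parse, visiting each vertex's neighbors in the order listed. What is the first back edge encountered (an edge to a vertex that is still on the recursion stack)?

DFS from parse (visiting each vertex's neighbors in the order listed); mark gray on enter, black on exit:
parse gray
  deploy gray
    merge gray
      pack gray
        test gray
        test black
        pack→deploy: deploy is gray → back edge
First back edge: pack → deploy.

pack->deploy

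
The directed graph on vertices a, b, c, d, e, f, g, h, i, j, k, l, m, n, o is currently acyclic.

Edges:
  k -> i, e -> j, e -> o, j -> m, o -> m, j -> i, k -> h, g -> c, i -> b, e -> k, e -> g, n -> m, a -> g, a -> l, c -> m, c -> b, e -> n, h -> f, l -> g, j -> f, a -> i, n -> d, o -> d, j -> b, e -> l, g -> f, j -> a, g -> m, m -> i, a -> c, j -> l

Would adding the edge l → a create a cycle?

Yes

Adding l→a creates a cycle iff a can already reach l.
Path from a: a → l.
So a → … → l → a is a cycle.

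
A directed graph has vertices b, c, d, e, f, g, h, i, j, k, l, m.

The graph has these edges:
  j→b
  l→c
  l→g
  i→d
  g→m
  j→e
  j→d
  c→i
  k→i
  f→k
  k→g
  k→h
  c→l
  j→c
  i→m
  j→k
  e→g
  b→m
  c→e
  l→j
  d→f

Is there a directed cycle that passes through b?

No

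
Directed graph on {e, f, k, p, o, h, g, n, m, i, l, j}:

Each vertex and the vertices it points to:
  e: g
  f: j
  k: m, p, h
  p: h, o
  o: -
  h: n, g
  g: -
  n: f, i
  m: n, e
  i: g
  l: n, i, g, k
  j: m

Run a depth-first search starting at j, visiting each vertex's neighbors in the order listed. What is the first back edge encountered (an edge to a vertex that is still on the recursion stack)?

f→j

DFS from j (visiting each vertex's neighbors in the order listed); mark gray on enter, black on exit:
j gray
  m gray
    n gray
      f gray
        f→j: j is gray → back edge
First back edge: f → j.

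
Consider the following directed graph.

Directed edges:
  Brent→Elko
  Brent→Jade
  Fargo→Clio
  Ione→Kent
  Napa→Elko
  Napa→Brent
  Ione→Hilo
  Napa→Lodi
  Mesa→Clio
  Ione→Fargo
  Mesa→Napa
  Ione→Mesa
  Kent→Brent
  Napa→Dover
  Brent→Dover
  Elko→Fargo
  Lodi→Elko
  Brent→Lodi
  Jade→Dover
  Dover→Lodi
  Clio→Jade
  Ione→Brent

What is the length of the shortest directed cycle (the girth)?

6

For each vertex v, BFS finds the shortest path from v back to v.
The shortest such closed walk is Dover → Lodi → Elko → Fargo → Clio → Jade → Dover, length 6.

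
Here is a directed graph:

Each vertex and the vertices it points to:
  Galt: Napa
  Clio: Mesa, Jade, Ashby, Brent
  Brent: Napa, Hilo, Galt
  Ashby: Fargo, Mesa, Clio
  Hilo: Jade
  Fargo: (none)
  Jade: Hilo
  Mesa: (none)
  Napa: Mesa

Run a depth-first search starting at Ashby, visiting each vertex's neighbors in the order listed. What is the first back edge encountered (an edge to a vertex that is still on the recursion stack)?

Hilo→Jade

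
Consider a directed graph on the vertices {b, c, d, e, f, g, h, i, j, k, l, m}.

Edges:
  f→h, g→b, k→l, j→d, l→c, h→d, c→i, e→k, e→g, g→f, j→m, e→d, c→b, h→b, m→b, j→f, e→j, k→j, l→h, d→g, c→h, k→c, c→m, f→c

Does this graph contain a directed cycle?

Yes

DFS with white/gray/black marking, starting from l:
l gray
  h gray
    d gray
      g gray
        f gray
          f→h: h is gray → back edge
Back edge found, so a cycle exists: h → d → g → f → h.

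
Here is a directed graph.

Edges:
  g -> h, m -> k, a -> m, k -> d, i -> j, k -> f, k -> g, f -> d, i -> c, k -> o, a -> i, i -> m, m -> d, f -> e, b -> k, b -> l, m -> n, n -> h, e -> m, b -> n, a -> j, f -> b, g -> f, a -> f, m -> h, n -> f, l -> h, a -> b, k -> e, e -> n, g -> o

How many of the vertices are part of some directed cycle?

A vertex is on a directed cycle iff it belongs to a strongly connected component of size ≥ 2 (or has a self-loop).
The vertices on cycles are {b, e, f, g, k, m, n} — 7 in total.

7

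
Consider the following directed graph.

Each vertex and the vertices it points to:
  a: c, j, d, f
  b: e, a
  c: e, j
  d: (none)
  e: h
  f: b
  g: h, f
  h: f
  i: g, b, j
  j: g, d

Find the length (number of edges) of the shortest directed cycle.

3

For each vertex v, BFS finds the shortest path from v back to v.
The shortest such closed walk is b → a → f → b, length 3.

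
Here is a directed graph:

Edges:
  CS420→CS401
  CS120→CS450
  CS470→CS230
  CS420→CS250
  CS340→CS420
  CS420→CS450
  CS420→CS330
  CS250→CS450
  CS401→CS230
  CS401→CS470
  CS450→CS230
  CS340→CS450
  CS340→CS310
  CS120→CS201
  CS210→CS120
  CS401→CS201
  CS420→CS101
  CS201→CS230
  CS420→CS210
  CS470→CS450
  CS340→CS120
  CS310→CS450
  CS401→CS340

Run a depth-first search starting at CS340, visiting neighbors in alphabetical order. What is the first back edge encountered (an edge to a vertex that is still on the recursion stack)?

CS401->CS340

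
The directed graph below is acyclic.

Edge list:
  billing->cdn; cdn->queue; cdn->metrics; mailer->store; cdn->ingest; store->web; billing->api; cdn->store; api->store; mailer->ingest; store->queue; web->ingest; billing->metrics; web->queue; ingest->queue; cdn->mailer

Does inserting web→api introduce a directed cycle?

Yes

Adding web→api creates a cycle iff api can already reach web.
Path from api: api → store → web.
So api → … → web → api is a cycle.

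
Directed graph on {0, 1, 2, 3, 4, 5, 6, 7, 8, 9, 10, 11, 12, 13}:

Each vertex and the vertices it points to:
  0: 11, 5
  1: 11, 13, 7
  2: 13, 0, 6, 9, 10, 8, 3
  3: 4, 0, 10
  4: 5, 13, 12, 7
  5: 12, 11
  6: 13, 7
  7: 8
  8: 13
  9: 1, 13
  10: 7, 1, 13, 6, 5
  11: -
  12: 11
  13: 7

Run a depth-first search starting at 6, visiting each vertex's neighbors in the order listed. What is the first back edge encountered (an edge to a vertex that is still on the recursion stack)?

DFS from 6 (visiting each vertex's neighbors in the order listed); mark gray on enter, black on exit:
6 gray
  13 gray
    7 gray
      8 gray
        8→13: 13 is gray → back edge
First back edge: 8 → 13.

8->13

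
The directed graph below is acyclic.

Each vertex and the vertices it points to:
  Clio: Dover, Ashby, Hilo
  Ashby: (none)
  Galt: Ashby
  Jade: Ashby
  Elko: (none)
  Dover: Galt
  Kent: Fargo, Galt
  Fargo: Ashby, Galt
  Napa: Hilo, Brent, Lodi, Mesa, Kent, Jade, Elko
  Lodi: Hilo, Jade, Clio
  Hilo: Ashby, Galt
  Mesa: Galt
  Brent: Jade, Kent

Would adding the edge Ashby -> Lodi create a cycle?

Yes

Adding Ashby→Lodi creates a cycle iff Lodi can already reach Ashby.
Path from Lodi: Lodi → Clio → Ashby.
So Lodi → … → Ashby → Lodi is a cycle.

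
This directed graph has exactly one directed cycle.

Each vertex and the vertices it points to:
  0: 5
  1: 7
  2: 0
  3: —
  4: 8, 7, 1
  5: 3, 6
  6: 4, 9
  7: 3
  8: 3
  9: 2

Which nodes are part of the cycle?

DFS with gray/black marking from 6:
6 gray
  4 gray
    8 gray
      3 gray
      3 black
    8 black
    7 gray
      7→3: 3 black — skip
    7 black
    1 gray
      1→7: 7 black — skip
    1 black
  4 black
  9 gray
    2 gray
      0 gray
        5 gray
          5→3: 3 black — skip
          5→6: 6 is gray → back edge
Back edge closes the cycle 6 → 9 → 2 → 0 → 5 → 6; its vertices are {0, 2, 5, 6, 9}.

0, 2, 5, 6, 9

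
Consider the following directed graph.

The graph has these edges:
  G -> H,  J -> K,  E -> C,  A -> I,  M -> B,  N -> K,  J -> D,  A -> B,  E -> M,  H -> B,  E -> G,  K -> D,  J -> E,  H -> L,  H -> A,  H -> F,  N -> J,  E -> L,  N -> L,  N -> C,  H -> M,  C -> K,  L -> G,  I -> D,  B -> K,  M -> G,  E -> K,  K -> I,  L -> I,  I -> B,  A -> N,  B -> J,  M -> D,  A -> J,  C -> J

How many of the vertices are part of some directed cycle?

A vertex is on a directed cycle iff it belongs to a strongly connected component of size ≥ 2 (or has a self-loop).
The vertices on cycles are {A, B, C, E, G, H, I, J, K, L, M, N} — 12 in total.

12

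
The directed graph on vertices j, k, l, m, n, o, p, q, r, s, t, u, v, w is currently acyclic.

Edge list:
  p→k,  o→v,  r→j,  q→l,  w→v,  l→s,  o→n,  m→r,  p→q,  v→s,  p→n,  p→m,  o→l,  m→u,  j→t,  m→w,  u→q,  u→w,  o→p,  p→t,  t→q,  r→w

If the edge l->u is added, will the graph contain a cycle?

Yes

Adding l→u creates a cycle iff u can already reach l.
Path from u: u → q → l.
So u → … → l → u is a cycle.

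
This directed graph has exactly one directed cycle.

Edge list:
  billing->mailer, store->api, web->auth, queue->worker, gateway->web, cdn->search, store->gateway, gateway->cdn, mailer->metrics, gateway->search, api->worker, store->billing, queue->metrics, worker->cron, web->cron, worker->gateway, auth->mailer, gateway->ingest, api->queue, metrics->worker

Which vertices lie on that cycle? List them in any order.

web, auth, mailer, worker, gateway, metrics

DFS with gray/black marking from gateway:
gateway gray
  web gray
    auth gray
      mailer gray
        metrics gray
          worker gray
            worker→gateway: gateway is gray → back edge
Back edge closes the cycle gateway → web → auth → mailer → metrics → worker → gateway; its vertices are {web, auth, mailer, worker, gateway, metrics}.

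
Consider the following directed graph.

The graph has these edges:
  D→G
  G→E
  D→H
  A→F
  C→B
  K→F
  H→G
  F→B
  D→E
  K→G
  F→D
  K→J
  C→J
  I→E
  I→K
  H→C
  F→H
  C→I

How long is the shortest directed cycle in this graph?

5

For each vertex v, BFS finds the shortest path from v back to v.
The shortest such closed walk is F → H → C → I → K → F, length 5.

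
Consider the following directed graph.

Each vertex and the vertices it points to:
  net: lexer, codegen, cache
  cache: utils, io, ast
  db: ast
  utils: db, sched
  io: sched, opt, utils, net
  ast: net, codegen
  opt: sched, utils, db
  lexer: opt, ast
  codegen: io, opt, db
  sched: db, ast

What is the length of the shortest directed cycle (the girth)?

For each vertex v, BFS finds the shortest path from v back to v.
The shortest such closed walk is net → lexer → ast → net, length 3.

3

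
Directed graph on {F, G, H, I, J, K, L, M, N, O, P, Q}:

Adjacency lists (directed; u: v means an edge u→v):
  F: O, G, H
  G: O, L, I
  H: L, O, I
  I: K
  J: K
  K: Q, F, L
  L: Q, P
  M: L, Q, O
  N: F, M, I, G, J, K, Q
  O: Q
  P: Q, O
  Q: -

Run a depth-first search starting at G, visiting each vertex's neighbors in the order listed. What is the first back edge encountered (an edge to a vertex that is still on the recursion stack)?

DFS from G (visiting each vertex's neighbors in the order listed); mark gray on enter, black on exit:
G gray
  O gray
    Q gray
    Q black
  O black
  L gray
    L→Q: Q black — skip
    P gray
      P→Q: Q black — skip
      P→O: O black — skip
    P black
  L black
  I gray
    K gray
      K→Q: Q black — skip
      F gray
        F→O: O black — skip
        F→G: G is gray → back edge
First back edge: F → G.

F->G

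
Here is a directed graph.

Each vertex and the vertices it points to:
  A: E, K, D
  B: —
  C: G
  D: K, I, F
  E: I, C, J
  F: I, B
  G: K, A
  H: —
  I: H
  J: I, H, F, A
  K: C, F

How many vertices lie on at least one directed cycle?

7

A vertex is on a directed cycle iff it belongs to a strongly connected component of size ≥ 2 (or has a self-loop).
The vertices on cycles are {A, C, D, E, G, J, K} — 7 in total.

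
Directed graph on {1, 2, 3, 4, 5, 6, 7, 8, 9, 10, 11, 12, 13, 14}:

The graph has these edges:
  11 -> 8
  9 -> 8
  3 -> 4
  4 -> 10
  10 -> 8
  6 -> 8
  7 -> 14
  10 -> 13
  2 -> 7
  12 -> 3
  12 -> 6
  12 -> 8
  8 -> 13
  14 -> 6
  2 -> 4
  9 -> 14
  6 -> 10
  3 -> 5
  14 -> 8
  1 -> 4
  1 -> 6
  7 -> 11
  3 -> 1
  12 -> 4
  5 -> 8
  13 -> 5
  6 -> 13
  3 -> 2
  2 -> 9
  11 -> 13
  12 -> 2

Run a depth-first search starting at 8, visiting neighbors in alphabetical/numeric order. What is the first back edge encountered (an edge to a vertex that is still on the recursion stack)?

DFS from 8 (visiting neighbors in alphabetical/numeric order); mark gray on enter, black on exit:
8 gray
  13 gray
    5 gray
      5→8: 8 is gray → back edge
First back edge: 5 → 8.

5→8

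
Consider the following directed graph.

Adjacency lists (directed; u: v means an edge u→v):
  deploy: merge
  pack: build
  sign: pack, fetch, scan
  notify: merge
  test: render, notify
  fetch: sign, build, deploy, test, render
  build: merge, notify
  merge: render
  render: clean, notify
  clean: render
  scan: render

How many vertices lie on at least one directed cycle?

6

A vertex is on a directed cycle iff it belongs to a strongly connected component of size ≥ 2 (or has a self-loop).
The vertices on cycles are {sign, clean, fetch, merge, notify, render} — 6 in total.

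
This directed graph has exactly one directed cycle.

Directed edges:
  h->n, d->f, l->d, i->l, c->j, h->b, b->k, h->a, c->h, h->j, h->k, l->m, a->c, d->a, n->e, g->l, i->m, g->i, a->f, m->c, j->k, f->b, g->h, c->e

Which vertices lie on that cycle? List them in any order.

a, c, h

DFS with gray/black marking from c:
c gray
  e gray
  e black
  j gray
    k gray
    k black
  j black
  h gray
    h→j: j black — skip
    b gray
      b→k: k black — skip
    b black
    a gray
      a→c: c is gray → back edge
Back edge closes the cycle c → h → a → c; its vertices are {a, c, h}.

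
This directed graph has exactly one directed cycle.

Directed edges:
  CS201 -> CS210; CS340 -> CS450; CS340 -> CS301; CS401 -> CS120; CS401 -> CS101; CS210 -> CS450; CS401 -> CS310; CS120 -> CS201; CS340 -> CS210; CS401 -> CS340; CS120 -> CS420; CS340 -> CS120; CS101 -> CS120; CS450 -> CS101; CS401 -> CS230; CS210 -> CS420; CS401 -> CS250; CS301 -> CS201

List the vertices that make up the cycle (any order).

CS101, CS120, CS201, CS210, CS450

DFS with gray/black marking from CS120:
CS120 gray
  CS201 gray
    CS210 gray
      CS420 gray
      CS420 black
      CS450 gray
        CS101 gray
          CS101→CS120: CS120 is gray → back edge
Back edge closes the cycle CS120 → CS201 → CS210 → CS450 → CS101 → CS120; its vertices are {CS101, CS120, CS201, CS210, CS450}.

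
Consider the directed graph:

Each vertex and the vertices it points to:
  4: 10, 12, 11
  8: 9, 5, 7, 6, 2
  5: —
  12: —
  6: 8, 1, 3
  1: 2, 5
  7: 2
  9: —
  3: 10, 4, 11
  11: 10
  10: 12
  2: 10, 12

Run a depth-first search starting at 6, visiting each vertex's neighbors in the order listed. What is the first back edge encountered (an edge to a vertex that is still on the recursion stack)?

8→6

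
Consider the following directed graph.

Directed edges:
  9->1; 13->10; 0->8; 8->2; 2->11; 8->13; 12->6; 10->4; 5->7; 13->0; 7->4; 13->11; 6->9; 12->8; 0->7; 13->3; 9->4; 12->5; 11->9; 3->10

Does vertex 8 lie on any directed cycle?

Yes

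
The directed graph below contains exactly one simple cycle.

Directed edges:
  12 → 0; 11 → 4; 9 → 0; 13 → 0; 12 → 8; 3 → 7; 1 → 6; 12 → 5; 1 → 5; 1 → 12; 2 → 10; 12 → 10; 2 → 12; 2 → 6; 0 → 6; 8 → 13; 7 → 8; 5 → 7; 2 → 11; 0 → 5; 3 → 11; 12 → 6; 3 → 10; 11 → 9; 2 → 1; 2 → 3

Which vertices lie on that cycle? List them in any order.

DFS with gray/black marking from 7:
7 gray
  8 gray
    13 gray
      0 gray
        5 gray
          5→7: 7 is gray → back edge
Back edge closes the cycle 7 → 8 → 13 → 0 → 5 → 7; its vertices are {0, 5, 7, 8, 13}.

0, 5, 7, 8, 13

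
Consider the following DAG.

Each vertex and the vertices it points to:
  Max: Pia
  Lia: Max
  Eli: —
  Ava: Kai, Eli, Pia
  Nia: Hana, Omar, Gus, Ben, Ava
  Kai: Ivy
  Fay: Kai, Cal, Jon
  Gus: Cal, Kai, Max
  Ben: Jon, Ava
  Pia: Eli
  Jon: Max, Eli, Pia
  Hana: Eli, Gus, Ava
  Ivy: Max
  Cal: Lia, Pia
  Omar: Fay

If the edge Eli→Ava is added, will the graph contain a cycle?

Adding Eli→Ava creates a cycle iff Ava can already reach Eli.
Path from Ava: Ava → Eli.
So Ava → … → Eli → Ava is a cycle.

Yes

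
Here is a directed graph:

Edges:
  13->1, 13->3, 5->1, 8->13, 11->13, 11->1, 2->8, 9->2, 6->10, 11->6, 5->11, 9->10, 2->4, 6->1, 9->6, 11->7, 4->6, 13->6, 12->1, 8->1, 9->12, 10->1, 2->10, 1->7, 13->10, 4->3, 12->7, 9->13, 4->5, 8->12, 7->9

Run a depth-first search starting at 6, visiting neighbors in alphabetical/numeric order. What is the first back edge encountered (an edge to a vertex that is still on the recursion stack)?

5->1

DFS from 6 (visiting neighbors in alphabetical/numeric order); mark gray on enter, black on exit:
6 gray
  1 gray
    7 gray
      9 gray
        2 gray
          4 gray
            3 gray
            3 black
            5 gray
              5→1: 1 is gray → back edge
First back edge: 5 → 1.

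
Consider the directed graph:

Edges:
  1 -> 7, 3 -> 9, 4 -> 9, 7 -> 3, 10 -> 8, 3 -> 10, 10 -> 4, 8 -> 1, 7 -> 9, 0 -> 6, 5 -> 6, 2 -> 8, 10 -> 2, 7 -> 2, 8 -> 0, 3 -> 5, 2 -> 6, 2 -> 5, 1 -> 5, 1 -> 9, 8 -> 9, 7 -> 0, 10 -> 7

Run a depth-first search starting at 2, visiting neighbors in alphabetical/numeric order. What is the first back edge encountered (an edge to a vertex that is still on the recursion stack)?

7→2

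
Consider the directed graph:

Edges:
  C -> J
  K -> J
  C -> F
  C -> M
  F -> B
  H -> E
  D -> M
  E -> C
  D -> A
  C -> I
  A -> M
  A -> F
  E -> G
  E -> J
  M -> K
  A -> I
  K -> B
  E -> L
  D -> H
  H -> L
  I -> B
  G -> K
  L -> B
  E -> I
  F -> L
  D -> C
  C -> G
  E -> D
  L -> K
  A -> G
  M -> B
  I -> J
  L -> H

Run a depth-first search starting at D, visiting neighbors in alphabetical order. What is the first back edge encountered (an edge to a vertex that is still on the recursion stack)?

DFS from D (visiting neighbors in alphabetical order); mark gray on enter, black on exit:
D gray
  A gray
    F gray
      B gray
      B black
      L gray
        L→B: B black — skip
        H gray
          E gray
            C gray
              C→F: F is gray → back edge
First back edge: C → F.

C->F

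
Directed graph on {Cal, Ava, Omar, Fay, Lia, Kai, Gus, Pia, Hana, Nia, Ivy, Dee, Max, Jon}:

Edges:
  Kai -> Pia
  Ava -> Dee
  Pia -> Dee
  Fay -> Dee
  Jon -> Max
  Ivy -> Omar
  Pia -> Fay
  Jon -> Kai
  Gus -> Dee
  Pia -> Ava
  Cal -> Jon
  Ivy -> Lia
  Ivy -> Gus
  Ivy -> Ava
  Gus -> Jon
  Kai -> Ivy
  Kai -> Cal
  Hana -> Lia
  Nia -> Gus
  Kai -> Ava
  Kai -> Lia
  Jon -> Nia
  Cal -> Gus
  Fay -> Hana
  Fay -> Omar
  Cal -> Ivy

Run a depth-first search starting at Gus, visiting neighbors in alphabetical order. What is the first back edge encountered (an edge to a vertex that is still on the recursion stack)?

DFS from Gus (visiting neighbors in alphabetical order); mark gray on enter, black on exit:
Gus gray
  Dee gray
  Dee black
  Jon gray
    Kai gray
      Ava gray
        Ava→Dee: Dee black — skip
      Ava black
      Cal gray
        Cal→Gus: Gus is gray → back edge
First back edge: Cal → Gus.

Cal->Gus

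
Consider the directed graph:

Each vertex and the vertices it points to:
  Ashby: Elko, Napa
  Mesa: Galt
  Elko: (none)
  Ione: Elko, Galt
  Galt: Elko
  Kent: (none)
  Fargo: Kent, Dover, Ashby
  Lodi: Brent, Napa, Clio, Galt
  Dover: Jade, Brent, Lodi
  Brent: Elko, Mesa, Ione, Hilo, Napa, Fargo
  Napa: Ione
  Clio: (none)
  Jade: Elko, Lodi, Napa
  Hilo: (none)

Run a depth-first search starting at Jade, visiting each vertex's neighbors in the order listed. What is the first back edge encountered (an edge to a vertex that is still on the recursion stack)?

Dover->Jade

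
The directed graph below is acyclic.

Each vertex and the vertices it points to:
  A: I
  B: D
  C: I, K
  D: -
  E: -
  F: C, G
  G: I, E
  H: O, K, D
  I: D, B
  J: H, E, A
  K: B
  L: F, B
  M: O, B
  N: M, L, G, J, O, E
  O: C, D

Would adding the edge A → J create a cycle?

Yes

Adding A→J creates a cycle iff J can already reach A.
Path from J: J → A.
So J → … → A → J is a cycle.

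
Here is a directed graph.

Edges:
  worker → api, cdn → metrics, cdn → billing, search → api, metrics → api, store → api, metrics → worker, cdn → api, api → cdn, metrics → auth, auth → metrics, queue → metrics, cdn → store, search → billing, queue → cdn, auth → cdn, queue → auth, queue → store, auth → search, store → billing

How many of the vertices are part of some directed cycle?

A vertex is on a directed cycle iff it belongs to a strongly connected component of size ≥ 2 (or has a self-loop).
The vertices on cycles are {api, cdn, auth, store, search, worker, metrics} — 7 in total.

7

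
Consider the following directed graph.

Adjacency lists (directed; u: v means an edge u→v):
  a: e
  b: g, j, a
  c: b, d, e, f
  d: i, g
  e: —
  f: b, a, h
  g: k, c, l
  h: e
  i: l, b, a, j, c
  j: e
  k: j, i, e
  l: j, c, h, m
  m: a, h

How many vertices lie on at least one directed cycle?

A vertex is on a directed cycle iff it belongs to a strongly connected component of size ≥ 2 (or has a self-loop).
The vertices on cycles are {b, c, d, f, g, i, k, l} — 8 in total.

8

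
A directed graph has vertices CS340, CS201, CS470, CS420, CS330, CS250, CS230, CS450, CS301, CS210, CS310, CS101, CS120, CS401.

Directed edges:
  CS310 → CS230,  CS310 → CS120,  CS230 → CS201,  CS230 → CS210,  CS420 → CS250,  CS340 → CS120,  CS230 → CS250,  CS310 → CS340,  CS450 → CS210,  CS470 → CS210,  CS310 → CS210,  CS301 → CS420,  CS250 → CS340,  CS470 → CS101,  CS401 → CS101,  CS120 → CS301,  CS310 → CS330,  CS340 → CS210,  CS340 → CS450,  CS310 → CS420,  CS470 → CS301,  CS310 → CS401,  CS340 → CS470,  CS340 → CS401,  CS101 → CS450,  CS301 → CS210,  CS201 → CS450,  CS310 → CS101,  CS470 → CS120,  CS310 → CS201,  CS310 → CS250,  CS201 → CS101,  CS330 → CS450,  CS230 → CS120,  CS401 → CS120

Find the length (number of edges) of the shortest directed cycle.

5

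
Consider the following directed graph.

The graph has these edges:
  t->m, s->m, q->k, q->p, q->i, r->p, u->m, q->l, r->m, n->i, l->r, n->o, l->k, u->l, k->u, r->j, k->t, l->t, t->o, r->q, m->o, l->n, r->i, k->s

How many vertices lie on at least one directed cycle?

A vertex is on a directed cycle iff it belongs to a strongly connected component of size ≥ 2 (or has a self-loop).
The vertices on cycles are {k, l, q, r, u} — 5 in total.

5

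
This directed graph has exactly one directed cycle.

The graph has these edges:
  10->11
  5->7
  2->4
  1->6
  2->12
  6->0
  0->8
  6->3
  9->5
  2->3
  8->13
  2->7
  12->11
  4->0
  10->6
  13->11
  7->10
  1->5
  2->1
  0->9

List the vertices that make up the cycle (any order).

0, 5, 6, 7, 9, 10

DFS with gray/black marking from 6:
6 gray
  3 gray
  3 black
  0 gray
    8 gray
      13 gray
        11 gray
        11 black
      13 black
    8 black
    9 gray
      5 gray
        7 gray
          10 gray
            10→6: 6 is gray → back edge
Back edge closes the cycle 6 → 0 → 9 → 5 → 7 → 10 → 6; its vertices are {0, 5, 6, 7, 9, 10}.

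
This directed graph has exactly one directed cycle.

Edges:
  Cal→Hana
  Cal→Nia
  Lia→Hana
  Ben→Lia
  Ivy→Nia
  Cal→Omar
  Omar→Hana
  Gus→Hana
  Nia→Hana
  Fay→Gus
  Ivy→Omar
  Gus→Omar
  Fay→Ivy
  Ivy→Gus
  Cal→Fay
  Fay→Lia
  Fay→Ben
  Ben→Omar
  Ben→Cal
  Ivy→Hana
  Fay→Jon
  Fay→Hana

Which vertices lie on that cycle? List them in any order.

DFS with gray/black marking from Fay:
Fay gray
  Lia gray
    Hana gray
    Hana black
  Lia black
  Ivy gray
    Ivy→Hana: Hana black — skip
    Omar gray
      Omar→Hana: Hana black — skip
    Omar black
    Nia gray
      Nia→Hana: Hana black — skip
    Nia black
    Gus gray
      Gus→Hana: Hana black — skip
      Gus→Omar: Omar black — skip
    Gus black
  Ivy black
  Jon gray
  Jon black
  Fay→Hana: Hana black — skip
  Fay→Gus: Gus black — skip
  Ben gray
    Ben→Omar: Omar black — skip
    Ben→Lia: Lia black — skip
    Cal gray
      Cal→Hana: Hana black — skip
      Cal→Omar: Omar black — skip
      Cal→Fay: Fay is gray → back edge
Back edge closes the cycle Fay → Ben → Cal → Fay; its vertices are {Ben, Cal, Fay}.

Ben, Cal, Fay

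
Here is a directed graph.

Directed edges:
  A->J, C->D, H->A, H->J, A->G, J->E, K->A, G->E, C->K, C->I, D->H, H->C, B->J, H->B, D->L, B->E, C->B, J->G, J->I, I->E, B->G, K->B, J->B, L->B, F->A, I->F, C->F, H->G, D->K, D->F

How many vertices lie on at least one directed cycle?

8

A vertex is on a directed cycle iff it belongs to a strongly connected component of size ≥ 2 (or has a self-loop).
The vertices on cycles are {A, B, C, D, F, H, I, J} — 8 in total.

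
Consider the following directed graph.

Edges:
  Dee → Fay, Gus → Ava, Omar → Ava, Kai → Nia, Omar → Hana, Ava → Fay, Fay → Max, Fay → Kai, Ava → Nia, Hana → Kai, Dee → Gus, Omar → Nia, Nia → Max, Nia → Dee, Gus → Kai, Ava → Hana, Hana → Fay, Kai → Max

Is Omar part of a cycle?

Omar lies on a cycle iff there is a path from Omar back to itself.
Exploring from Omar, it never reaches itself; equivalently, its strongly connected component is a singleton.

No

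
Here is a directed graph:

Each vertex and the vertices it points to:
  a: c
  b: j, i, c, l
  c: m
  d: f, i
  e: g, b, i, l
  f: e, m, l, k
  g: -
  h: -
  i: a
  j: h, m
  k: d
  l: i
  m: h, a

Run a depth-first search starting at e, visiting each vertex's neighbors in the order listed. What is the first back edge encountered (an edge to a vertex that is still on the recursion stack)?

c->m

DFS from e (visiting each vertex's neighbors in the order listed); mark gray on enter, black on exit:
e gray
  g gray
  g black
  b gray
    j gray
      h gray
      h black
      m gray
        m→h: h black — skip
        a gray
          c gray
            c→m: m is gray → back edge
First back edge: c → m.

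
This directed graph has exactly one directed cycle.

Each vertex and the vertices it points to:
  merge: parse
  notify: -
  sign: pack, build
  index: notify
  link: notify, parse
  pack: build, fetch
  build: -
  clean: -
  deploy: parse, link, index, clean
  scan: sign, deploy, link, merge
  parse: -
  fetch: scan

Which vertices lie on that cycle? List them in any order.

pack, scan, sign, fetch

DFS with gray/black marking from scan:
scan gray
  sign gray
    pack gray
      build gray
      build black
      fetch gray
        fetch→scan: scan is gray → back edge
Back edge closes the cycle scan → sign → pack → fetch → scan; its vertices are {pack, scan, sign, fetch}.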